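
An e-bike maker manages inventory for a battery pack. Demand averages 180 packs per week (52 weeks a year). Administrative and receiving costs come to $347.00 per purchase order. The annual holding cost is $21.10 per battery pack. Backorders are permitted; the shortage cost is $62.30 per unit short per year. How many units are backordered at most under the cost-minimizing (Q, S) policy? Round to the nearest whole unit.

S* ≈ 162 packs

Annual demand D = 180 × 52 = 9,360.
With planned backorders, Q* = √(2DS/H) · √((H+B)/B).
√(2DS/H) = √(2 × 9,360 × 347 / 21.1) = 554.851.
√((H+B)/B) = √((21.1+62.3)/62.3) = 1.1570.
Q* ≈ 641.971.
S* = Q* · H/(H+B) = 641.971 × 21.1/83.4 ≈ 162.417.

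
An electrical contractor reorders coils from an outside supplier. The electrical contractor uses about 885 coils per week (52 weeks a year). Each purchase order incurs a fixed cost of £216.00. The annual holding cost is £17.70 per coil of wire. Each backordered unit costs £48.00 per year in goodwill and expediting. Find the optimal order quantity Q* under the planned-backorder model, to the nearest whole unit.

Annual demand D = 885 × 52 = 46,020.
With planned backorders, Q* = √(2DS/H) · √((H+B)/B).
√(2DS/H) = √(2 × 46,020 × 216 / 17.7) = 1059.811.
√((H+B)/B) = √((17.7+48)/48) = 1.1699.
Q* ≈ 1239.911.

Q* ≈ 1,240 coils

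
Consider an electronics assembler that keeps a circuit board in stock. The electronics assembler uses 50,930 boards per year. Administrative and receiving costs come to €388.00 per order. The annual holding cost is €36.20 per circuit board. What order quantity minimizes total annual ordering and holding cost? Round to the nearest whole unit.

Q* ≈ 1,045 boards

EOQ = √(2DS / H) = √(2 × 50,930 × 388 / 36.2).
= √(39,521,680 / 36.2) = √1,091,759.116 ≈ 1044.873.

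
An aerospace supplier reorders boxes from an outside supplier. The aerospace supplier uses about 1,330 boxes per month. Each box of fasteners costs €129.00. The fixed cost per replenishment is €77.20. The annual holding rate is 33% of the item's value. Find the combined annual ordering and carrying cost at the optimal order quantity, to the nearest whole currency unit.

TC* ≈ €10,242

Annual demand D = 1,330 × 12 = 15,960.
Holding cost H = 0.33 × €129.00 = €42.5700 per unit per year.
The optimal lot size = √(2DS/H) = √(2 × 15,960 × 77.2 / 42.57) ≈ 240.60.
At Q*, ordering cost (D/Q*)S equals holding cost (Q*/2)H, each = √(DSH/2).
Minimum total = √(2DSH) = √(2 × 15,960 × 77.2 × 42.57) ≈ 10242.169.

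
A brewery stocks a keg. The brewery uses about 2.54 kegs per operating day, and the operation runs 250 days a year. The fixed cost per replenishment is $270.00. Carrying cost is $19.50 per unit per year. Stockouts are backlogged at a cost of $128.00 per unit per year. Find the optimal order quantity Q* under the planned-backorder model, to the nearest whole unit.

Annual demand D = 2.54 × 250 = 635.
With planned backorders, Q* = √(2DS/H) · √((H+B)/B).
√(2DS/H) = √(2 × 635 × 270 / 19.5) = 132.607.
√((H+B)/B) = √((19.5+128)/128) = 1.0735.
Q* ≈ 142.350.

Q* ≈ 142 kegs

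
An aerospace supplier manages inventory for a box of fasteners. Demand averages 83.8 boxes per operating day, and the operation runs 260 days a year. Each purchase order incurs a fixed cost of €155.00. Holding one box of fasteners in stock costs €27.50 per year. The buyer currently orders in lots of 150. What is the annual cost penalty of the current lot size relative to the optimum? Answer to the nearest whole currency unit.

Annual demand D = 83.8 × 260 = 21,788.
EOQ = √(2DS/H) = √(2 × 21,788 × 155 / 27.5) ≈ 495.59.
Cost at Q* = (D/Q*)S + (Q*/2)H = √(2DSH) ≈ €13,628.75.
Cost at Q = 150: (21,788/150)×155 + (150/2)×27.5 = €22,514.27 + €2,062.50 = €24,576.77.
Excess = €24,576.77 − €13,628.75 = €10,948.02.

Extra cost ≈ €10,948 per year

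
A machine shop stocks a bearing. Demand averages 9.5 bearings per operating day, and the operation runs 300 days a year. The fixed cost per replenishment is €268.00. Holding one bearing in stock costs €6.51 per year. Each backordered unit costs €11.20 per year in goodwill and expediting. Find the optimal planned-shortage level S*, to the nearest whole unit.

S* ≈ 224 bearings

Annual demand D = 9.5 × 300 = 2,850.
With planned backorders, Q* = √(2DS/H) · √((H+B)/B).
√(2DS/H) = √(2 × 2,850 × 268 / 6.51) = 484.411.
√((H+B)/B) = √((6.51+11.2)/11.2) = 1.2575.
Q* ≈ 609.136.
S* = Q* · H/(H+B) = 609.136 × 6.51/17.71 ≈ 223.912.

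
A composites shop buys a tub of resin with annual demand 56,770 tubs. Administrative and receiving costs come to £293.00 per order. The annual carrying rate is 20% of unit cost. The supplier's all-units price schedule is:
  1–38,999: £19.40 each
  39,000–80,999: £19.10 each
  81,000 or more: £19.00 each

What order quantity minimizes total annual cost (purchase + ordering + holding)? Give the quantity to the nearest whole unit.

Q* ≈ 2,928 tubs

Holding cost per unit per year at price C is H = 0.20·C.
For each price level, check whether its EOQ is feasible; otherwise the best quantity at that price is the breakpoint.
EOQ at £19.40 = 2928.1 (feasible in tier 1): TC = 56,770×£19.40 + (56,770/2928.1)×293 + (2928.1/2)×0.20×£19.40 = £1,112,699.20.
EOQ at £19.10 = 2951.1 < 39000, so use break Q=39000: TC = 56,770×£19.10 + (56,770/39000.0)×293 + (39000.0/2)×0.20×£19.10 = £1,159,223.50.
EOQ at £19.00 = 2958.8 < 81000, so use break Q=81000: TC = 56,770×£19.00 + (56,770/81000.0)×293 + (81000.0/2)×0.20×£19.00 = £1,232,735.35.
Lowest total cost is £1,112,699.20 at Q = 2928.1.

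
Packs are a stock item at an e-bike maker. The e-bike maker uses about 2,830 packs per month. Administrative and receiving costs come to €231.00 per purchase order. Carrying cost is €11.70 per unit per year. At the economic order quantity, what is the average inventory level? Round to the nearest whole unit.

Annual demand D = 2,830 × 12 = 33,960.
EOQ = √(2DS/H) = √(2 × 33,960 × 231 / 11.7) ≈ 1158.01.
Average inventory = Q*/2 ≈ 1158.01 / 2 = 579.004.

Average inventory ≈ 579 packs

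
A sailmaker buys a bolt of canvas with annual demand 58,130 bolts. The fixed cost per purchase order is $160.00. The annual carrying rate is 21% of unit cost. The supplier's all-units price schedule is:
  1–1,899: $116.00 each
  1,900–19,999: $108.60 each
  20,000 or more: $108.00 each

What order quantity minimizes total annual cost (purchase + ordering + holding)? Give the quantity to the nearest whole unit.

Holding cost per unit per year at price C is H = 0.21·C.
Evaluate total cost at each tier's feasible EOQ or, if the EOQ is below the tier, at the tier's minimum quantity.
EOQ at $116.00 = 873.8 (feasible in tier 1): TC = 58,130×$116.00 + (58,130/873.8)×160 + (873.8/2)×0.21×$116.00 = $6,764,366.97.
EOQ at $108.60 = 903.1 < 1900, so use break Q=1900: TC = 58,130×$108.60 + (58,130/1900.0)×160 + (1900.0/2)×0.21×$108.60 = $6,339,478.86.
EOQ at $108.00 = 905.6 < 20000, so use break Q=20000: TC = 58,130×$108.00 + (58,130/20000.0)×160 + (20000.0/2)×0.21×$108.00 = $6,505,305.04.
Lowest total cost is $6,339,478.86 at Q = 1900.0.

Q* ≈ 1,900 bolts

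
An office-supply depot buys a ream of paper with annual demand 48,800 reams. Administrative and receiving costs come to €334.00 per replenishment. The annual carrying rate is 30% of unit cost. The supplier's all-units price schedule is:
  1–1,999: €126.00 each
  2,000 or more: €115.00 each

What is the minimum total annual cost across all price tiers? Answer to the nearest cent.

Holding cost per unit per year at price C is H = 0.30·C.
Evaluate total cost at each tier's feasible EOQ or, if the EOQ is below the tier, at the tier's minimum quantity.
EOQ at €126.00 = 928.7 (feasible in tier 1): TC = 48,800×€126.00 + (48,800/928.7)×334 + (928.7/2)×0.30×€126.00 = €6,183,902.98.
EOQ at €115.00 = 972.0 < 2000, so use break Q=2000: TC = 48,800×€115.00 + (48,800/2000.0)×334 + (2000.0/2)×0.30×€115.00 = €5,654,649.60.
Lowest total cost among the candidates is at Q = 2000.0.

TC* ≈ €5,654,649.60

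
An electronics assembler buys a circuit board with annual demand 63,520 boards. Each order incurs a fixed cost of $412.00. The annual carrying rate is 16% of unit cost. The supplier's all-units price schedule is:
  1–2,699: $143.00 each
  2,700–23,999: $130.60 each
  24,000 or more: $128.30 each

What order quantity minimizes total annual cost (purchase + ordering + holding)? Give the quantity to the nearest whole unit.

Holding cost per unit per year at price C is H = 0.16·C.
Evaluate total cost at each tier's feasible EOQ or, if the EOQ is below the tier, at the tier's minimum quantity.
EOQ at $143.00 = 1512.5 (feasible in tier 1): TC = 63,520×$143.00 + (63,520/1512.5)×412 + (1512.5/2)×0.16×$143.00 = $9,117,965.64.
EOQ at $130.60 = 1582.7 < 2700, so use break Q=2700: TC = 63,520×$130.60 + (63,520/2700.0)×412 + (2700.0/2)×0.16×$130.60 = $8,333,614.28.
EOQ at $128.30 = 1596.8 < 24000, so use break Q=24000: TC = 63,520×$128.30 + (63,520/24000.0)×412 + (24000.0/2)×0.16×$128.30 = $8,397,042.43.
Lowest total cost is $8,333,614.28 at Q = 2700.0.

Q* ≈ 2,700 boards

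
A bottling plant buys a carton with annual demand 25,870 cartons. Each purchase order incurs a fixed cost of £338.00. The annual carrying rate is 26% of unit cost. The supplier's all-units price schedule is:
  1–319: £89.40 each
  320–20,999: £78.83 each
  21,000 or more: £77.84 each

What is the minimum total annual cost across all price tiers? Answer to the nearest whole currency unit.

TC* ≈ £2,058,264

Holding cost per unit per year at price C is H = 0.26·C.
Evaluate total cost at each tier's feasible EOQ or, if the EOQ is below the tier, at the tier's minimum quantity.
Tier 1 (£89.40): EOQ = 867.4 exceeds tier's upper bound 319, so this tier is dominated.
EOQ at £78.83 = 923.7 (feasible in tier 2): TC = 25,870×£78.83 + (25,870/923.7)×338 + (923.7/2)×0.26×£78.83 = £2,058,264.43.
EOQ at £77.84 = 929.6 < 21000, so use break Q=21000: TC = 25,870×£77.84 + (25,870/21000.0)×338 + (21000.0/2)×0.26×£77.84 = £2,226,640.38.
Lowest total cost among the candidates is at Q = 923.7.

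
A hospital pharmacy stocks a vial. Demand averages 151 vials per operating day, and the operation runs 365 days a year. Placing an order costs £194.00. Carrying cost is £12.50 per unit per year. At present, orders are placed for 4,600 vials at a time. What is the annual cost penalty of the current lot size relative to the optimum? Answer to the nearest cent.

Annual demand D = 151 × 365 = 55,115.
EOQ = √(2DS/H) = √(2 × 55,115 × 194 / 12.5) ≈ 1307.96.
Cost at Q* = (D/Q*)S + (Q*/2)H = √(2DSH) ≈ £16,349.55.
Cost at Q = 4,600: (55,115/4,600)×194 + (4,600/2)×12.5 = £2,324.42 + £28,750.00 = £31,074.42.
Excess = £31,074.42 − £16,349.55 = £14,724.87.

Extra cost ≈ £14,724.87 per year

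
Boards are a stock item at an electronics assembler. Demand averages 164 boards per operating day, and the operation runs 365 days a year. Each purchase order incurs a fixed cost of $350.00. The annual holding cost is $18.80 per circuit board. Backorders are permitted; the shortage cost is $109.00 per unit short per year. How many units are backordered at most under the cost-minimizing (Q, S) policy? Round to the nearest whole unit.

Annual demand D = 164 × 365 = 59,860.
With planned backorders, Q* = √(2DS/H) · √((H+B)/B).
√(2DS/H) = √(2 × 59,860 × 350 / 18.8) = 1492.927.
√((H+B)/B) = √((18.8+109)/109) = 1.0828.
Q* ≈ 1616.556.
S* = Q* · H/(H+B) = 1616.556 × 18.8/127.8 ≈ 237.803.

S* ≈ 238 boards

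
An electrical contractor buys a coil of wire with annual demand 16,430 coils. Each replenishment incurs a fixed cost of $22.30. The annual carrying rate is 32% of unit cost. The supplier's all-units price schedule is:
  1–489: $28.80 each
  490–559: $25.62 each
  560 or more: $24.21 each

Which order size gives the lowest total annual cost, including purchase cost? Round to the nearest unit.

Holding cost per unit per year at price C is H = 0.32·C.
Candidates are each tier's EOQ (if it falls in that tier) and each price-break quantity.
EOQ at $28.80 = 282.0 (feasible in tier 1): TC = 16,430×$28.80 + (16,430/282.0)×22.3 + (282.0/2)×0.32×$28.80 = $475,782.71.
EOQ at $25.62 = 299.0 < 490, so use break Q=490: TC = 16,430×$25.62 + (16,430/490.0)×22.3 + (490.0/2)×0.32×$25.62 = $423,692.94.
EOQ at $24.21 = 307.5 < 560, so use break Q=560: TC = 16,430×$24.21 + (16,430/560.0)×22.3 + (560.0/2)×0.32×$24.21 = $400,593.78.
Lowest total cost is $400,593.78 at Q = 560.0.

Q* ≈ 560 coils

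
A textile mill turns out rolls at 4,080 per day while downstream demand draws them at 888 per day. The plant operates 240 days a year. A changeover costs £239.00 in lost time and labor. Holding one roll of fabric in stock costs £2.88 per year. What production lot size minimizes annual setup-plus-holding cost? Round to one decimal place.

Q* ≈ 6,724.0 rolls

Annual demand D = 888 × 240 = 213,120.
Production build-up factor (1 − d/p) = 1 − 888/4,080 = 0.7824.
Q* = √(2DS / (H(1 − d/p))) = √(2 × 213,120 × 239 / (2.88 × 0.7824)).
= √(101,871,360 / 2.2532) ≈ 6724.012.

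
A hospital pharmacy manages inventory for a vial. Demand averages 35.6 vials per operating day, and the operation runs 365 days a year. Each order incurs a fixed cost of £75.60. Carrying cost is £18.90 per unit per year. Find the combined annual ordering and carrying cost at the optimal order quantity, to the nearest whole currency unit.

TC* ≈ £6,094

Annual demand D = 35.6 × 365 = 12,994.
The optimal lot size = √(2DS/H) = √(2 × 12,994 × 75.6 / 18.9) ≈ 322.42.
At the optimum the two cost components are equal, so total cost = 2·(Q*/2)H = Q*·H.
Minimum total = √(2DSH) = √(2 × 12,994 × 75.6 × 18.9) ≈ 6093.660.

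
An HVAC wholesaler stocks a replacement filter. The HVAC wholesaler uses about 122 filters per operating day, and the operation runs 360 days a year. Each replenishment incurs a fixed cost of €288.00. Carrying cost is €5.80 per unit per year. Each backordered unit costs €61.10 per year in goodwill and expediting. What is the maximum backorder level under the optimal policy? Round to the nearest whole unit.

Annual demand D = 122 × 360 = 43,920.
With planned backorders, Q* = √(2DS/H) · √((H+B)/B).
√(2DS/H) = √(2 × 43,920 × 288 / 5.8) = 2088.471.
√((H+B)/B) = √((5.8+61.1)/61.1) = 1.0464.
Q* ≈ 2185.349.
S* = Q* · H/(H+B) = 2185.349 × 5.8/66.9 ≈ 189.462.

S* ≈ 189 filters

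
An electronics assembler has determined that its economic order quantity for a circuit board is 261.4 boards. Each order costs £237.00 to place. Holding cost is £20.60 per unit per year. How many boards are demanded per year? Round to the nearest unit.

Squaring Q* = √(2DS/H) gives Q*² = 2DS/H.
From Q* = √(2DS/H): D = Q*²H / (2S) = 261.4² × 20.6 / (2 × 237) = 2969.614.

D ≈ 2,970 boards per year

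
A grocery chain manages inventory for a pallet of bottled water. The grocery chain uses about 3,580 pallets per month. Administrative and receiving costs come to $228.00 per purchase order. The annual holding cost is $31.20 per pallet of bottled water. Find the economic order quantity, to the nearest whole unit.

Q* ≈ 792 pallets

Annual demand D = 3,580 × 12 = 42,960.
EOQ = √(2DS / H) = √(2 × 42,960 × 228 / 31.2).
= √(19,589,760 / 31.2) = √627,876.9231 ≈ 792.387.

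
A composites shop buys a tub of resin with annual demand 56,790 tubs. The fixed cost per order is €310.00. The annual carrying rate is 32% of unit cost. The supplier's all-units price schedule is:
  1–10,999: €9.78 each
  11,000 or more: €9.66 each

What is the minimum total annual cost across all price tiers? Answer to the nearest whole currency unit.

TC* ≈ €565,903

Holding cost per unit per year at price C is H = 0.32·C.
Evaluate total cost at each tier's feasible EOQ or, if the EOQ is below the tier, at the tier's minimum quantity.
EOQ at €9.78 = 3354.2 (feasible in tier 1): TC = 56,790×€9.78 + (56,790/3354.2)×310 + (3354.2/2)×0.32×€9.78 = €565,903.47.
EOQ at €9.66 = 3375.0 < 11000, so use break Q=11000: TC = 56,790×€9.66 + (56,790/11000.0)×310 + (11000.0/2)×0.32×€9.66 = €567,193.45.
Lowest total cost among the candidates is at Q = 3354.2.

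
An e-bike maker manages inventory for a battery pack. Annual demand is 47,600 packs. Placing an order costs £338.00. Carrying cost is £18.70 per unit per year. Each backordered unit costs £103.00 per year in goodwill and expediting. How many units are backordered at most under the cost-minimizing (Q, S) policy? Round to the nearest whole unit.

S* ≈ 219 packs

With planned backorders, Q* = √(2DS/H) · √((H+B)/B).
√(2DS/H) = √(2 × 47,600 × 338 / 18.7) = 1311.765.
√((H+B)/B) = √((18.7+103)/103) = 1.0870.
Q* ≈ 1425.879.
S* = Q* · H/(H+B) = 1425.879 × 18.7/121.7 ≈ 219.096.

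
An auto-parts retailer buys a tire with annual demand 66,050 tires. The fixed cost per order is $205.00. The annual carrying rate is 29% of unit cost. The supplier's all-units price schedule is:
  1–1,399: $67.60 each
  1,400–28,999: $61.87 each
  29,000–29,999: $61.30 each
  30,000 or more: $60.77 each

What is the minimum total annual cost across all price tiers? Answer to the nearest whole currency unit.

Holding cost per unit per year at price C is H = 0.29·C.
For each price level, check whether its EOQ is feasible; otherwise the best quantity at that price is the breakpoint.
EOQ at $67.60 = 1175.3 (feasible in tier 1): TC = 66,050×$67.60 + (66,050/1175.3)×205 + (1175.3/2)×0.29×$67.60 = $4,488,020.97.
EOQ at $61.87 = 1228.5 < 1400, so use break Q=1400: TC = 66,050×$61.87 + (66,050/1400.0)×205 + (1400.0/2)×0.29×$61.87 = $4,108,744.72.
EOQ at $61.30 = 1234.2 < 29000, so use break Q=29000: TC = 66,050×$61.30 + (66,050/29000.0)×205 + (29000.0/2)×0.29×$61.30 = $4,307,098.41.
EOQ at $60.77 = 1239.6 < 30000, so use break Q=30000: TC = 66,050×$60.77 + (66,050/30000.0)×205 + (30000.0/2)×0.29×$60.77 = $4,278,659.34.
Lowest total cost among the candidates is at Q = 1400.0.

TC* ≈ $4,108,745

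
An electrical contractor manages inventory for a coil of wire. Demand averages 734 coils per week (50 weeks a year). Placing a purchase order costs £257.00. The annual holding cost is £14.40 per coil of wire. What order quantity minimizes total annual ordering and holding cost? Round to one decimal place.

Annual demand D = 734 × 50 = 36,700.
EOQ = √(2DS / H) = √(2 × 36,700 × 257 / 14.4).
= √(18,863,800 / 14.4) = √1,309,986.1111 ≈ 1144.546.

Q* ≈ 1,144.5 coils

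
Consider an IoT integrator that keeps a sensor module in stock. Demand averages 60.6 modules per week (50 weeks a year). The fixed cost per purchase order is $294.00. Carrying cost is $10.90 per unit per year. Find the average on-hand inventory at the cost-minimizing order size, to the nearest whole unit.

Average inventory ≈ 202 modules

Annual demand D = 60.6 × 50 = 3,030.
Q* = √(2DS/H) = √(2 × 3,030 × 294 / 10.9) ≈ 404.29.
Average inventory = Q*/2 ≈ 404.29 / 2 = 202.147.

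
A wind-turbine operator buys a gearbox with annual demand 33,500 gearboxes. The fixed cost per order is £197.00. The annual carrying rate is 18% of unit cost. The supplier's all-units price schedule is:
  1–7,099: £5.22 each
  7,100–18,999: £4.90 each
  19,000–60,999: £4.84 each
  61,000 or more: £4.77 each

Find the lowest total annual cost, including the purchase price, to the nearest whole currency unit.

TC* ≈ £168,211

Holding cost per unit per year at price C is H = 0.18·C.
For each price level, check whether its EOQ is feasible; otherwise the best quantity at that price is the breakpoint.
EOQ at £5.22 = 3748.0 (feasible in tier 1): TC = 33,500×£5.22 + (33,500/3748.0)×197 + (3748.0/2)×0.18×£5.22 = £178,391.62.
EOQ at £4.90 = 3868.4 < 7100, so use break Q=7100: TC = 33,500×£4.90 + (33,500/7100.0)×197 + (7100.0/2)×0.18×£4.90 = £168,210.61.
EOQ at £4.84 = 3892.3 < 19000, so use break Q=19000: TC = 33,500×£4.84 + (33,500/19000.0)×197 + (19000.0/2)×0.18×£4.84 = £170,763.74.
EOQ at £4.77 = 3920.8 < 61000, so use break Q=61000: TC = 33,500×£4.77 + (33,500/61000.0)×197 + (61000.0/2)×0.18×£4.77 = £186,090.49.
Lowest total cost among the candidates is at Q = 7100.0.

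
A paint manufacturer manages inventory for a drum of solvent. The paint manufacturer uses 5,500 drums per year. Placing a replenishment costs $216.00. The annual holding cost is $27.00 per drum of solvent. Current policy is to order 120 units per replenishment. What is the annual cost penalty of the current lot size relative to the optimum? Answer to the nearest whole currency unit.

Extra cost ≈ $3,511 per year

EOQ = √(2DS/H) = √(2 × 5,500 × 216 / 27) ≈ 296.65.
Cost at Q* = (D/Q*)S + (Q*/2)H = √(2DSH) ≈ $8,009.49.
Cost at Q = 120: (5,500/120)×216 + (120/2)×27 = $9,900.00 + $1,620.00 = $11,520.00.
Excess = $11,520.00 − $8,009.49 = $3,510.51.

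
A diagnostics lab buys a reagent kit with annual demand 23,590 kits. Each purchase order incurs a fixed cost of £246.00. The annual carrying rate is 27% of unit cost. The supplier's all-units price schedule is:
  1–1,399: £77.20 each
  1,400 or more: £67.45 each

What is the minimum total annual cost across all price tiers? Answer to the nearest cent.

TC* ≈ £1,608,038.65

Holding cost per unit per year at price C is H = 0.27·C.
Candidates are each tier's EOQ (if it falls in that tier) and each price-break quantity.
EOQ at £77.20 = 746.2 (feasible in tier 1): TC = 23,590×£77.20 + (23,590/746.2)×246 + (746.2/2)×0.27×£77.20 = £1,836,701.82.
EOQ at £67.45 = 798.3 < 1400, so use break Q=1400: TC = 23,590×£67.45 + (23,590/1400.0)×246 + (1400.0/2)×0.27×£67.45 = £1,608,038.65.
Lowest total cost among the candidates is at Q = 1400.0.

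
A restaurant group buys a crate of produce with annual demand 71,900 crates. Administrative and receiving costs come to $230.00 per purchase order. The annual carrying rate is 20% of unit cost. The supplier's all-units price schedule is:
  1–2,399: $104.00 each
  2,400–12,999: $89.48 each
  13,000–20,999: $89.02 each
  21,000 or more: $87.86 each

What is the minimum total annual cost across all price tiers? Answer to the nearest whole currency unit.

Holding cost per unit per year at price C is H = 0.20·C.
For each price level, check whether its EOQ is feasible; otherwise the best quantity at that price is the breakpoint.
EOQ at $104.00 = 1261.0 (feasible in tier 1): TC = 71,900×$104.00 + (71,900/1261.0)×230 + (1261.0/2)×0.20×$104.00 = $7,503,828.60.
EOQ at $89.48 = 1359.5 < 2400, so use break Q=2400: TC = 71,900×$89.48 + (71,900/2400.0)×230 + (2400.0/2)×0.20×$89.48 = $6,461,977.62.
EOQ at $89.02 = 1363.0 < 13000, so use break Q=13000: TC = 71,900×$89.02 + (71,900/13000.0)×230 + (13000.0/2)×0.20×$89.02 = $6,517,536.08.
EOQ at $87.86 = 1371.9 < 21000, so use break Q=21000: TC = 71,900×$87.86 + (71,900/21000.0)×230 + (21000.0/2)×0.20×$87.86 = $6,502,427.48.
Lowest total cost among the candidates is at Q = 2400.0.

TC* ≈ $6,461,978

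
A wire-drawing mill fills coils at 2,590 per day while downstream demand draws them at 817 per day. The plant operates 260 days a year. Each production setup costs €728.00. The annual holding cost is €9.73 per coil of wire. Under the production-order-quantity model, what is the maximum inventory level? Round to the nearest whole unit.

I_max ≈ 4,665 coils

Annual demand D = 817 × 260 = 212,420.
Production build-up factor (1 − d/p) = 1 − 817/2,590 = 0.6846.
Q* = √(2DS / (H(1 − d/p))) = √(2 × 212,420 × 728 / (9.73 × 0.6846)).
= √(309,283,520 / 6.6607) ≈ 6814.241.
Maximum inventory = Q*(1 − d/p) = 6814.241 × 0.6846 ≈ 4664.729.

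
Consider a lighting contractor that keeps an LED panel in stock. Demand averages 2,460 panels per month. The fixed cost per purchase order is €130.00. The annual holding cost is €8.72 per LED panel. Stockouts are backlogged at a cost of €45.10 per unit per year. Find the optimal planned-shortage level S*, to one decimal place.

S* ≈ 166.1 panels

Annual demand D = 2,460 × 12 = 29,520.
With planned backorders, Q* = √(2DS/H) · √((H+B)/B).
√(2DS/H) = √(2 × 29,520 × 130 / 8.72) = 938.181.
√((H+B)/B) = √((8.72+45.1)/45.1) = 1.0924.
Q* ≈ 1024.873.
S* = Q* · H/(H+B) = 1024.873 × 8.72/53.82 ≈ 166.052.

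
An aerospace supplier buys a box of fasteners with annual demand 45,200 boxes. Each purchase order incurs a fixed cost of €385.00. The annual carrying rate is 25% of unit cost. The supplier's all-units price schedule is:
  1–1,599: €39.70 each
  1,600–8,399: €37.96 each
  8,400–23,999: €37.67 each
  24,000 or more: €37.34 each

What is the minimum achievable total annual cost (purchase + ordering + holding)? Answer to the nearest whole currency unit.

TC* ≈ €1,733,966

Holding cost per unit per year at price C is H = 0.25·C.
Evaluate total cost at each tier's feasible EOQ or, if the EOQ is below the tier, at the tier's minimum quantity.
Tier 1 (€39.70): EOQ = 1872.6 exceeds tier's upper bound 1599, so this tier is dominated.
EOQ at €37.96 = 1915.1 (feasible in tier 2): TC = 45,200×€37.96 + (45,200/1915.1)×385 + (1915.1/2)×0.25×€37.96 = €1,733,965.88.
EOQ at €37.67 = 1922.4 < 8400, so use break Q=8400: TC = 45,200×€37.67 + (45,200/8400.0)×385 + (8400.0/2)×0.25×€37.67 = €1,744,309.17.
EOQ at €37.34 = 1930.9 < 24000, so use break Q=24000: TC = 45,200×€37.34 + (45,200/24000.0)×385 + (24000.0/2)×0.25×€37.34 = €1,800,513.08.
Lowest total cost among the candidates is at Q = 1915.1.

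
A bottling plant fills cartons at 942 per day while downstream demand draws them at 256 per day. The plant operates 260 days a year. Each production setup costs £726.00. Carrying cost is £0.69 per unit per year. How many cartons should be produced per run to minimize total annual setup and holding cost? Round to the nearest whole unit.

Q* ≈ 13,868 cartons

Annual demand D = 256 × 260 = 66,560.
Production build-up factor (1 − d/p) = 1 − 256/942 = 0.7282.
Q* = √(2DS / (H(1 − d/p))) = √(2 × 66,560 × 726 / (0.69 × 0.7282)).
= √(96,645,120 / 0.5025) ≈ 13868.478.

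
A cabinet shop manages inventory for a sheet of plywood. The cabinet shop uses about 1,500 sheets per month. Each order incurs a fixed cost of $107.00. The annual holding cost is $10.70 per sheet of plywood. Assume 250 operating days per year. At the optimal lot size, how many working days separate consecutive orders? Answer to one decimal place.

T ≈ 8.3 days

Annual demand D = 1,500 × 12 = 18,000.
The optimal lot size = √(2DS/H) = √(2 × 18,000 × 107 / 10.7) ≈ 600.00.
Cycle time = Q*/D × 250 = 600.00 / 18,000 × 250 ≈ 8.333 days.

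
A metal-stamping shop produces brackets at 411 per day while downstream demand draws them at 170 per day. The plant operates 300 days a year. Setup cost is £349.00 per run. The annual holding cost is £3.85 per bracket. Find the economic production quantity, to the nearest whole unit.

Q* ≈ 3,971 brackets

Annual demand D = 170 × 300 = 51,000.
Production build-up factor (1 − d/p) = 1 − 170/411 = 0.5864.
Q* = √(2DS / (H(1 − d/p))) = √(2 × 51,000 × 349 / (3.85 × 0.5864)).
= √(35,598,000 / 2.2575) ≈ 3970.954.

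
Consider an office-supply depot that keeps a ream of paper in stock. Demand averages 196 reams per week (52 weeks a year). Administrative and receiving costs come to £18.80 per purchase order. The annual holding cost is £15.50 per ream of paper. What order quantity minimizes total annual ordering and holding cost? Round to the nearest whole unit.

Annual demand D = 196 × 52 = 10,192.
EOQ = √(2DS / H) = √(2 × 10,192 × 18.8 / 15.5).
= √(383,219.2 / 15.5) = √24,723.8194 ≈ 157.238.

Q* ≈ 157 reams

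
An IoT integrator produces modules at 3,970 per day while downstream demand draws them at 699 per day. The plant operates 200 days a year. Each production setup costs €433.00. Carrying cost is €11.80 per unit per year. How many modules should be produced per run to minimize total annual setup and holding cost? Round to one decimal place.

Annual demand D = 699 × 200 = 139,800.
Production build-up factor (1 − d/p) = 1 − 699/3,970 = 0.8239.
Q* = √(2DS / (H(1 − d/p))) = √(2 × 139,800 × 433 / (11.8 × 0.8239)).
= √(121,066,800 / 9.7224) ≈ 3528.796.

Q* ≈ 3,528.8 modules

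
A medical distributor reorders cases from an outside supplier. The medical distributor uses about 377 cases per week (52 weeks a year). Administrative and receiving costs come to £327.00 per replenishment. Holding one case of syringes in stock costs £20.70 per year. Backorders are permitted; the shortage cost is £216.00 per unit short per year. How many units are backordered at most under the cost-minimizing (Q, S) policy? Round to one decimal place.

Annual demand D = 377 × 52 = 19,604.
With planned backorders, Q* = √(2DS/H) · √((H+B)/B).
√(2DS/H) = √(2 × 19,604 × 327 / 20.7) = 787.002.
√((H+B)/B) = √((20.7+216)/216) = 1.0468.
Q* ≈ 823.850.
S* = Q* · H/(H+B) = 823.850 × 20.7/236.7 ≈ 72.048.

S* ≈ 72.0 cases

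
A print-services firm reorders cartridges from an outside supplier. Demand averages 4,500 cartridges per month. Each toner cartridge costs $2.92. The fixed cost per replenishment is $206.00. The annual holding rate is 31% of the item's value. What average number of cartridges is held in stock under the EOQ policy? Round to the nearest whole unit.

Annual demand D = 4,500 × 12 = 54,000.
Holding cost H = 0.31 × $2.92 = $0.9052 per unit per year.
Q* = √(2DS/H) = √(2 × 54,000 × 206 / 0.9052) ≈ 4957.62.
Average inventory = Q*/2 ≈ 4957.62 / 2 = 2478.810.

Average inventory ≈ 2,479 cartridges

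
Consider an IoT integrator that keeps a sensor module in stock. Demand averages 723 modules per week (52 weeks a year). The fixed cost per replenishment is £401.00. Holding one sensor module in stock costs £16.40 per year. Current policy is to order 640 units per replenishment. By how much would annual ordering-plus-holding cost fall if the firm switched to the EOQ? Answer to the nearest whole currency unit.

Annual demand D = 723 × 52 = 37,596.
EOQ = √(2DS/H) = √(2 × 37,596 × 401 / 16.4) ≈ 1355.93.
Cost at Q* = (D/Q*)S + (Q*/2)H = √(2DSH) ≈ £22,237.19.
Cost at Q = 640: (37,596/640)×401 + (640/2)×16.4 = £23,556.24 + £5,248.00 = £28,804.24.
Excess = £28,804.24 − £22,237.19 = £6,567.05.

Extra cost ≈ £6,567 per year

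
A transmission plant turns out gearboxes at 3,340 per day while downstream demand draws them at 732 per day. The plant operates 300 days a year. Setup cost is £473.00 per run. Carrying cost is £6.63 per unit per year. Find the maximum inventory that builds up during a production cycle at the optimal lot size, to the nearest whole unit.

I_max ≈ 4,946 gearboxes

Annual demand D = 732 × 300 = 219,600.
Production build-up factor (1 − d/p) = 1 − 732/3,340 = 0.7808.
Q* = √(2DS / (H(1 − d/p))) = √(2 × 219,600 × 473 / (6.63 × 0.7808)).
= √(207,741,600 / 5.177) ≈ 6334.676.
Maximum inventory = Q*(1 − d/p) = 6334.676 × 0.7808 ≈ 4946.358.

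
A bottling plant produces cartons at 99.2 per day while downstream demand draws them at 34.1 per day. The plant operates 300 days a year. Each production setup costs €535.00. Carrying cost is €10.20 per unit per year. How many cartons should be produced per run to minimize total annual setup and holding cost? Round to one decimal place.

Annual demand D = 34.1 × 300 = 10,230.
Production build-up factor (1 − d/p) = 1 − 34.1/99.2 = 0.6562.
Q* = √(2DS / (H(1 − d/p))) = √(2 × 10,230 × 535 / (10.2 × 0.6562)).
= √(10,946,100 / 6.6937) ≈ 1278.777.

Q* ≈ 1,278.8 cartons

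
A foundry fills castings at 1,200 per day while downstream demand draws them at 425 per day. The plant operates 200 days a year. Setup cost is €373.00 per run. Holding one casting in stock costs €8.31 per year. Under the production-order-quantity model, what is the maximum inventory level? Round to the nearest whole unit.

I_max ≈ 2,220 castings

Annual demand D = 425 × 200 = 85,000.
Production build-up factor (1 − d/p) = 1 − 425/1,200 = 0.6458.
Q* = √(2DS / (H(1 − d/p))) = √(2 × 85,000 × 373 / (8.31 × 0.6458)).
= √(63,410,000 / 5.3669) ≈ 3437.306.
Maximum inventory = Q*(1 − d/p) = 3437.306 × 0.6458 ≈ 2219.926.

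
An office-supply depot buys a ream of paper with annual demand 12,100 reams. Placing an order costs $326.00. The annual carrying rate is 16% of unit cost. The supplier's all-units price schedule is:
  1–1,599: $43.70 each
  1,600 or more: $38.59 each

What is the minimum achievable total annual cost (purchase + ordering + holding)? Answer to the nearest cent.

TC* ≈ $474,343.90

Holding cost per unit per year at price C is H = 0.16·C.
Candidates are each tier's EOQ (if it falls in that tier) and each price-break quantity.
EOQ at $43.70 = 1062.2 (feasible in tier 1): TC = 12,100×$43.70 + (12,100/1062.2)×326 + (1062.2/2)×0.16×$43.70 = $536,197.06.
EOQ at $38.59 = 1130.4 < 1600, so use break Q=1600: TC = 12,100×$38.59 + (12,100/1600.0)×326 + (1600.0/2)×0.16×$38.59 = $474,343.90.
Lowest total cost among the candidates is at Q = 1600.0.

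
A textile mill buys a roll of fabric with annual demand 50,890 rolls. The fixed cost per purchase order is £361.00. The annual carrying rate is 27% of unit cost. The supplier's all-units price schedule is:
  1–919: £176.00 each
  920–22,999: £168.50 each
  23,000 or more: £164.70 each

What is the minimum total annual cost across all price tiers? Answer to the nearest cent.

TC* ≈ £8,615,861.49

Holding cost per unit per year at price C is H = 0.27·C.
Evaluate total cost at each tier's feasible EOQ or, if the EOQ is below the tier, at the tier's minimum quantity.
EOQ at £176.00 = 879.3 (feasible in tier 1): TC = 50,890×£176.00 + (50,890/879.3)×361 + (879.3/2)×0.27×£176.00 = £8,998,425.25.
EOQ at £168.50 = 898.7 < 920, so use break Q=920: TC = 50,890×£168.50 + (50,890/920.0)×361 + (920.0/2)×0.27×£168.50 = £8,615,861.49.
EOQ at £164.70 = 909.0 < 23000, so use break Q=23000: TC = 50,890×£164.70 + (50,890/23000.0)×361 + (23000.0/2)×0.27×£164.70 = £8,893,775.25.
Lowest total cost among the candidates is at Q = 920.0.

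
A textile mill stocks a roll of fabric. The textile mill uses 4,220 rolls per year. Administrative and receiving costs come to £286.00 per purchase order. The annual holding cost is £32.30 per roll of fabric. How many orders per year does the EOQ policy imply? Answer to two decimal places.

Q* = √(2DS/H) = √(2 × 4,220 × 286 / 32.3) ≈ 273.37.
Orders per year = D / Q* = 4,220 / 273.37 ≈ 15.437.

N ≈ 15.44 orders per year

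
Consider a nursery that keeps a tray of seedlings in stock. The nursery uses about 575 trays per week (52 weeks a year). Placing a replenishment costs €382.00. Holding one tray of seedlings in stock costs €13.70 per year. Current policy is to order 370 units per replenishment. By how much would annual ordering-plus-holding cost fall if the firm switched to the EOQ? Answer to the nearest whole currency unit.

Annual demand D = 575 × 52 = 29,900.
EOQ = √(2DS/H) = √(2 × 29,900 × 382 / 13.7) ≈ 1291.28.
Cost at Q* = (D/Q*)S + (Q*/2)H = √(2DSH) ≈ €17,690.60.
Cost at Q = 370: (29,900/370)×382 + (370/2)×13.7 = €30,869.73 + €2,534.50 = €33,404.23.
Excess = €33,404.23 − €17,690.60 = €15,713.63.

Extra cost ≈ €15,714 per year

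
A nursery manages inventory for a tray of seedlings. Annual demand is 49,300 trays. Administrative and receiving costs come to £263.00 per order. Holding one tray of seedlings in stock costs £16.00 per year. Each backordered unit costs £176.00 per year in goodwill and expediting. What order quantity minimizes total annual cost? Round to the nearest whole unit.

With planned backorders, Q* = √(2DS/H) · √((H+B)/B).
√(2DS/H) = √(2 × 49,300 × 263 / 16) = 1273.082.
√((H+B)/B) = √((16+176)/176) = 1.0445.
Q* ≈ 1329.691.

Q* ≈ 1,330 trays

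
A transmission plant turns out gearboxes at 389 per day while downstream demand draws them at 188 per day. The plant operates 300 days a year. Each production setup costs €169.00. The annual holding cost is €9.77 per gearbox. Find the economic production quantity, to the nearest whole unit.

Annual demand D = 188 × 300 = 56,400.
Production build-up factor (1 − d/p) = 1 − 188/389 = 0.5167.
Q* = √(2DS / (H(1 − d/p))) = √(2 × 56,400 × 169 / (9.77 × 0.5167)).
= √(19,063,200 / 5.0483) ≈ 1943.244.

Q* ≈ 1,943 gearboxes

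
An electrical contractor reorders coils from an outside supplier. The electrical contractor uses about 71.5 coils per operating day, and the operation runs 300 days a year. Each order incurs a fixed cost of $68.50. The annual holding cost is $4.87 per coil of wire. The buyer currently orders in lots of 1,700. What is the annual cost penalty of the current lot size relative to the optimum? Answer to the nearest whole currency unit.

Annual demand D = 71.5 × 300 = 21,450.
EOQ = √(2DS/H) = √(2 × 21,450 × 68.5 / 4.87) ≈ 776.80.
Cost at Q* = (D/Q*)S + (Q*/2)H = √(2DSH) ≈ $3,783.02.
Cost at Q = 1,700: (21,450/1,700)×68.5 + (1,700/2)×4.87 = $864.31 + $4,139.50 = $5,003.81.
Excess = $5,003.81 − $3,783.02 = $1,220.79.

Extra cost ≈ $1,221 per year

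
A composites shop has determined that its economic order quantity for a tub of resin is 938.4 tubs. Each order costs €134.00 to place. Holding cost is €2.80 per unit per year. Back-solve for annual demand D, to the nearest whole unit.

Squaring Q* = √(2DS/H) gives Q*² = 2DS/H.
From Q* = √(2DS/H): D = Q*²H / (2S) = 938.4² × 2.8 / (2 × 134) = 9200.242.

D ≈ 9,200 tubs per year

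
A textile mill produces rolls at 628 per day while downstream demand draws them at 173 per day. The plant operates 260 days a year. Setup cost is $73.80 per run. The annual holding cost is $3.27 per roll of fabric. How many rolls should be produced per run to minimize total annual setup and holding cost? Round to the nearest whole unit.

Annual demand D = 173 × 260 = 44,980.
Production build-up factor (1 − d/p) = 1 − 173/628 = 0.7245.
Q* = √(2DS / (H(1 − d/p))) = √(2 × 44,980 × 73.8 / (3.27 × 0.7245)).
= √(6,639,048 / 2.3692) ≈ 1673.991.

Q* ≈ 1,674 rolls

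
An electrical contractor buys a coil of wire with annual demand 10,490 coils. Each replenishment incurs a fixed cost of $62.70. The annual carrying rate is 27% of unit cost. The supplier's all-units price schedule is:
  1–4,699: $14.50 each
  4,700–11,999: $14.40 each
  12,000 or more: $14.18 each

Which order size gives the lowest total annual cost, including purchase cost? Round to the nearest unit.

Holding cost per unit per year at price C is H = 0.27·C.
Evaluate total cost at each tier's feasible EOQ or, if the EOQ is below the tier, at the tier's minimum quantity.
EOQ at $14.50 = 579.7 (feasible in tier 1): TC = 10,490×$14.50 + (10,490/579.7)×62.7 + (579.7/2)×0.27×$14.50 = $154,374.35.
EOQ at $14.40 = 581.7 < 4700, so use break Q=4700: TC = 10,490×$14.40 + (10,490/4700.0)×62.7 + (4700.0/2)×0.27×$14.40 = $160,332.74.
EOQ at $14.18 = 586.2 < 12000, so use break Q=12000: TC = 10,490×$14.18 + (10,490/12000.0)×62.7 + (12000.0/2)×0.27×$14.18 = $171,774.61.
Lowest total cost is $154,374.35 at Q = 579.7.

Q* ≈ 580 coils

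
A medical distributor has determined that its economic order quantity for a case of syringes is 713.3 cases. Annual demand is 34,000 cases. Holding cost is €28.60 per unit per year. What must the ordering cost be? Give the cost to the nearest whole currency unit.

Squaring Q* = √(2DS/H) gives Q*² = 2DS/H.
From Q* = √(2DS/H): S = Q*²H / (2D) = 713.3² × 28.6 / (2 × 34,000) = 213.9940.

S ≈ €214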